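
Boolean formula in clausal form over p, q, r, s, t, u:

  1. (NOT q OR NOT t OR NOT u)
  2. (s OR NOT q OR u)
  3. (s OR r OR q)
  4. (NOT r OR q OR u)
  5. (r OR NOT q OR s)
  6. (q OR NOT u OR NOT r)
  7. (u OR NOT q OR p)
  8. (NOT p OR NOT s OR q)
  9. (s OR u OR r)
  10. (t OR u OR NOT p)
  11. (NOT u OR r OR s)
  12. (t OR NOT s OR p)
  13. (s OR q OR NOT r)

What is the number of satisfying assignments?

8

Case analysis on q and s:
  q=T, s=T: remaining (p,r,t,u) ∈ {(T,F,F,T); (T,F,T,F); (T,T,F,T); (T,T,T,F)} — 4.
  q=T, s=F: remaining (p,r,t,u) ∈ {(F,T,F,T); (T,T,F,T)} — 2.
  q=F, s=T: remaining (p,r,t,u) ∈ {(F,F,T,F); (F,F,T,T)} — 2.
  q=F, s=F: a clause becomes empty — 0.
Total: 4 + 2 + 2 + 0 = 8.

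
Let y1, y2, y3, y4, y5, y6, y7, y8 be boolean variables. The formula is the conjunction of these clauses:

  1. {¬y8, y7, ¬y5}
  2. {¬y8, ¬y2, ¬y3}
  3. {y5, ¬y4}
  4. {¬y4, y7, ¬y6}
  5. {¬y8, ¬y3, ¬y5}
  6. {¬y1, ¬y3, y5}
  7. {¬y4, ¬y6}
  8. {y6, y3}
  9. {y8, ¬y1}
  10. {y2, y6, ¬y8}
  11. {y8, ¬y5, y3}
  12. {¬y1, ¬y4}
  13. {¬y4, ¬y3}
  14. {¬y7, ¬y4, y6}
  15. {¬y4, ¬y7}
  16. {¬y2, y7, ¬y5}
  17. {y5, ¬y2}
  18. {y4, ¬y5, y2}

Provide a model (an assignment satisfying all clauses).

Pure literal: y1 appears only negated; assign y1 = False.
Try y2 = True.
  then y5 is forced to True.
  then y7 is forced to True.
  then y4 is forced to False.
Branch on y3: take y3 = True.
  then y8 is forced to False.
y6 is now unconstrained; take y6 = True.

y1 = False  y2 = True  y3 = True  y4 = False  y5 = True  y6 = True  y7 = True  y8 = False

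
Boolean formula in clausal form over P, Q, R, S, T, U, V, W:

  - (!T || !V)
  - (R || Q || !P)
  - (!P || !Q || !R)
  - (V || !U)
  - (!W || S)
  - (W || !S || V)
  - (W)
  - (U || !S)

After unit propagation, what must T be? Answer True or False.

False

Unit clause (W) sets W = True.
In (S || !W), !W is now false; S must hold, so S = True.
(!S || U) with S = True leaves only U, so U = True.
(V || !U) with U = True leaves only V, so V = True.
(!V || !T) with V = True leaves only !T, so T = False.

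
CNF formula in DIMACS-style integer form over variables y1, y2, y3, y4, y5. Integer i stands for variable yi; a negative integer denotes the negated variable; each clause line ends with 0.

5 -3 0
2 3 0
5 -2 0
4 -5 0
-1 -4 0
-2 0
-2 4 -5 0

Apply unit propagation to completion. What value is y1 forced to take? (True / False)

Unit clause (NOT y2) sets y2 = False.
In (y3 OR y2), y2 is now false; y3 must hold, so y3 = True.
(NOT y3 OR y5) with y3 = True leaves only y5, so y5 = True.
(NOT y5 OR y4): since y5 = True, the clause reduces to (y4). y4 = True.
(NOT y1 OR NOT y4) with y4 = True leaves only NOT y1, so y1 = False.

False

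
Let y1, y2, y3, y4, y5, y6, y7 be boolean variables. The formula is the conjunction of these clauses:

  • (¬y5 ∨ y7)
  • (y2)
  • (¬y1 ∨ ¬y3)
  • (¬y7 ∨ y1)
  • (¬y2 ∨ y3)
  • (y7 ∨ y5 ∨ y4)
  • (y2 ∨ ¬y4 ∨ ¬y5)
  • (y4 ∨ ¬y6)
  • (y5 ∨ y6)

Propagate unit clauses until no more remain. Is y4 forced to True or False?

True

(y2) is a unit clause: y2 = True.
From (¬y2 ∨ y3) and y2 = True: y3 = True.
In (¬y1 ∨ ¬y3), ¬y3 is now false; ¬y1 must hold, so y1 = False.
From (y1 ∨ ¬y7) and y1 = False: y7 = False.
From (¬y5 ∨ y7) and y7 = False: y5 = False.
From (y5 ∨ y4 ∨ y7) and y5 = False, y7 = False: y4 = True.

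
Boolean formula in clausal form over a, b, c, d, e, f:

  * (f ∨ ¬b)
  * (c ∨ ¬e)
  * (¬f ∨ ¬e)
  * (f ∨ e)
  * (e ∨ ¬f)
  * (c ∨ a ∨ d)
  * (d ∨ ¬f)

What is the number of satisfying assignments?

4

Satisfying assignments:
  a=0 b=0 c=1 d=0 e=1 f=0
  a=0 b=0 c=1 d=1 e=1 f=0
  a=1 b=0 c=1 d=0 e=1 f=0
  a=1 b=0 c=1 d=1 e=1 f=0
That's 4 in total.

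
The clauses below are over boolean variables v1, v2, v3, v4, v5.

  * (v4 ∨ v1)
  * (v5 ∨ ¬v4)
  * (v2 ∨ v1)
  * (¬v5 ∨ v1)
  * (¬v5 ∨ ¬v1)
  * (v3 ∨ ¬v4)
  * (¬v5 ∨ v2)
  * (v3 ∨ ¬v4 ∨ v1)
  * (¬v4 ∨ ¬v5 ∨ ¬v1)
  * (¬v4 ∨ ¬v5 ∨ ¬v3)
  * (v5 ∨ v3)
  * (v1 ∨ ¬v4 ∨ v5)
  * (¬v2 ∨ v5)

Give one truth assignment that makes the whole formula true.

Try v1 = True.
  then v5 is forced to False.
  then v4 is forced to False.
  then v3 is forced to True.
  then v2 is forced to False.
Every clause has at least one true literal under this assignment.

v1=T, v2=F, v3=T, v4=F, v5=F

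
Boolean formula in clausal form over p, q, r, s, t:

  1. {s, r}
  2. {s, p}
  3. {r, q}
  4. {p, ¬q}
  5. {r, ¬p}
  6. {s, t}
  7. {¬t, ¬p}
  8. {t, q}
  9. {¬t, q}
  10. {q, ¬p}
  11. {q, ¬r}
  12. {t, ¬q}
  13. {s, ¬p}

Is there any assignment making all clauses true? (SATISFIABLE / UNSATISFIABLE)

q = True:
  propagation gives p=True, r=True, t=False; an empty clause results — contradiction.
q = False:
  propagation gives r=True; an empty clause results — contradiction.
Every branch closes, so no satisfying assignment exists.

UNSATISFIABLE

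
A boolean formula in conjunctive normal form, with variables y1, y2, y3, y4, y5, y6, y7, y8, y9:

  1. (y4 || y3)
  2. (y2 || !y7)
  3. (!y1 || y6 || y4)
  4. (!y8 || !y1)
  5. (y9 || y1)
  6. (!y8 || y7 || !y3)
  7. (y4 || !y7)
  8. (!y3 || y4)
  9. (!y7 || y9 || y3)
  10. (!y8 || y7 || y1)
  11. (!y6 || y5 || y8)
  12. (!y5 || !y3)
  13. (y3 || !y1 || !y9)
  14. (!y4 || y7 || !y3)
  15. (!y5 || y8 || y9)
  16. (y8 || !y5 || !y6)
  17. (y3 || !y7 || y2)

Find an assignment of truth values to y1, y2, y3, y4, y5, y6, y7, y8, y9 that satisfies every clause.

y1=F, y2=T, y3=F, y4=T, y5=F, y6=F, y7=T, y8=T, y9=T

y2 occurs only positively in the remaining clauses — set y2 = True.
Branch on y1: take y1 = False.
  then y9 is forced to True.
For the remaining variables, y3 = False, y4 = True, y5 = False, y6 = False, y7 = True, y8 = True works.
Check each clause:
  1. (y4 || y3) — y4 is true.
  2. (y2 || !y7) — y2 is true.
  3. (!y1 || y4 || y6) — y4 is true.
  4. (!y1 || !y8) — !y1 is true.
  5. (y1 || y9) — y9 is true.
  6. (!y3 || !y8 || y7) — !y3 is true.
  7. (y4 || !y7) — y4 is true.
  8. (!y3 || y4) — y4 is true.
  9. (y3 || y9 || !y7) — y9 is true.
  10. (y1 || !y8 || y7) — y7 is true.
  11. (!y6 || y5 || y8) — y8 is true.
  12. (!y3 || !y5) — !y5 is true.
  13. (y3 || !y1 || !y9) — !y1 is true.
  14. (!y3 || y7 || !y4) — !y3 is true.
  15. (!y5 || y9 || y8) — y8 is true.
  16. (!y6 || y8 || !y5) — y8 is true.
  17. (y3 || !y7 || y2) — y2 is true.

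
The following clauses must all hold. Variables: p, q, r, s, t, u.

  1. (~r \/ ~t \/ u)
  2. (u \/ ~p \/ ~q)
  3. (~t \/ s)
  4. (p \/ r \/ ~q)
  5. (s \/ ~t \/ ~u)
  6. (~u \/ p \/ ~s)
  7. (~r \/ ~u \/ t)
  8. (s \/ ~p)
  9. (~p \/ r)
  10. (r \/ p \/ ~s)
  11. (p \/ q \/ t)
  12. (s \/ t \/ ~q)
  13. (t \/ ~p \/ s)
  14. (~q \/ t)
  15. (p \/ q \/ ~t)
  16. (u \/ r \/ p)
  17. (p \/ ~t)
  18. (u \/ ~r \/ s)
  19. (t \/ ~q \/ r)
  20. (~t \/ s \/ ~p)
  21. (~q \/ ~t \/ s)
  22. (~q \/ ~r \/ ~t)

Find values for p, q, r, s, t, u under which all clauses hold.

p=T, q=F, r=T, s=T, t=T, u=T

Check each clause:
  1. (~t \/ u \/ ~r) — u is true.
  2. (u \/ ~q \/ ~p) — ~q is true.
  3. (~t \/ s) — s is true.
  4. (~q \/ r \/ p) — p is true.
  5. (~u \/ s \/ ~t) — s is true.
  6. (~s \/ ~u \/ p) — p is true.
  7. (~r \/ t \/ ~u) — t is true.
  8. (~p \/ s) — s is true.
  9. (r \/ ~p) — r is true.
  10. (p \/ ~s \/ r) — p is true.
  11. (q \/ t \/ p) — p is true.
  12. (t \/ ~q \/ s) — s is true.
  13. (s \/ ~p \/ t) — s is true.
  14. (t \/ ~q) — t is true.
  15. (q \/ p \/ ~t) — p is true.
  16. (p \/ u \/ r) — p is true.
  17. (~t \/ p) — p is true.
  18. (s \/ ~r \/ u) — s is true.
  19. (t \/ ~q \/ r) — r is true.
  20. (~t \/ s \/ ~p) — s is true.
  21. (~t \/ s \/ ~q) — s is true.
  22. (~r \/ ~t \/ ~q) — ~q is true.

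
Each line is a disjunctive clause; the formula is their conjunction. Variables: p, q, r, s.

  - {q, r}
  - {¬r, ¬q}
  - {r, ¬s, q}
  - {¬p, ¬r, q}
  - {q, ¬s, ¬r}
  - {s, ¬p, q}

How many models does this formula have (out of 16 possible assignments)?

The models are:
  p=F q=F r=T s=F
  p=F q=T r=F s=F
  p=F q=T r=F s=T
  p=T q=T r=F s=F
  p=T q=T r=F s=T
Count: 5.

5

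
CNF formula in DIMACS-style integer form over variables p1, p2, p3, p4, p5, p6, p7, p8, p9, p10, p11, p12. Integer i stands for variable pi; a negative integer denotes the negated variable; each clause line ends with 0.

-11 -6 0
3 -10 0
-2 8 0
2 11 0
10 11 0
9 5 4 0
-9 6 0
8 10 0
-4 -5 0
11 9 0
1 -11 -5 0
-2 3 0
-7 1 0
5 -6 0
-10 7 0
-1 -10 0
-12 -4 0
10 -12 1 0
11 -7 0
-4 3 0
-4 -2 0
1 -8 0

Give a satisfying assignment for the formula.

p1=T, p2=F, p3=T, p4=F, p5=T, p6=F, p7=F, p8=T, p9=F, p10=F, p11=T, p12=T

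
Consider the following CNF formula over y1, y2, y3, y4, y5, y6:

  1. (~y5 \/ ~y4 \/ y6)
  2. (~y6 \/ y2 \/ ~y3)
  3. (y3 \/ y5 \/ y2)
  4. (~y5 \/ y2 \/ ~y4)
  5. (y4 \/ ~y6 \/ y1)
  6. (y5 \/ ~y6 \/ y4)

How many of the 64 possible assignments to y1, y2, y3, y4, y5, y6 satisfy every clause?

Split on y4, then y5.
  y4=1, y5=1: remaining (y1,y2,y3,y6) ∈ {(0,1,0,1); (0,1,1,1); (1,1,0,1); (1,1,1,1)} — 4.
  y4=1, y5=0: y1 free; 5 ways for (y2,y3,y6) × 2^1 = 10.
  y4=0, y5=1: 11 of the 16 assignments to (y1,y2,y3,y6) work.
  y4=0, y5=0: y1 free; 3 ways for (y2,y3,y6) × 2^1 = 6.
Total: 4 + 10 + 11 + 6 = 31.

31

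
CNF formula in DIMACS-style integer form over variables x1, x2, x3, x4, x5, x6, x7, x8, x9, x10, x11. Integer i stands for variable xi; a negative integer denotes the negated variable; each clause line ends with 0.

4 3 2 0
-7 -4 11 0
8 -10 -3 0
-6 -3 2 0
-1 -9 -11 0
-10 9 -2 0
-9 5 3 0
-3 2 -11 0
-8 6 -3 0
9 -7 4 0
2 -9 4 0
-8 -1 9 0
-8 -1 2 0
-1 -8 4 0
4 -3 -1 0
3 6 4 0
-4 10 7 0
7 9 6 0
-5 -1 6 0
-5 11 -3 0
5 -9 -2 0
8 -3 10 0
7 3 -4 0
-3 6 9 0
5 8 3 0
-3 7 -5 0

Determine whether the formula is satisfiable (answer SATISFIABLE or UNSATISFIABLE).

x1 occurs only negated in the remaining clauses — set x1 = False.
Try x2 = True.
Branch on x3: take x3 = False.
Branch on x4: take x4 = True.
  then x7 is forced to True.
  then x11 is forced to True.
The remaining clauses are satisfied by x5 = True, x6 = True, x8 = False, x9 = True, x10 = True.
Every clause has at least one true literal under this assignment.
So x1 = 0  x2 = 1  x3 = 0  x4 = 1  x5 = 1  x6 = 1  x7 = 1  x8 = 0  x9 = 1  x10 = 1  x11 = 1 is a satisfying assignment.

SATISFIABLE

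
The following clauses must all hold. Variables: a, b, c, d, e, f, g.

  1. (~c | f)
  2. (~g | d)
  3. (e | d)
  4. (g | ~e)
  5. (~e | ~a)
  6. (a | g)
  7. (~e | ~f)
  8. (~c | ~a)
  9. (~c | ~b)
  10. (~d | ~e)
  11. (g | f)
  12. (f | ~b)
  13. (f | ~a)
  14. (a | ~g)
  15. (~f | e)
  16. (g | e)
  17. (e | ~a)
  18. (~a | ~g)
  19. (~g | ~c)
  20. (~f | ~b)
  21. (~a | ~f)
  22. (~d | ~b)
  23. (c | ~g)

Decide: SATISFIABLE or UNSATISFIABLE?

g = True:
  propagation gives d=True, e=False, a=True; an empty clause results — contradiction.
g = False:
  propagation gives e=False; an empty clause results — contradiction.
Every branch closes, so no satisfying assignment exists.

UNSATISFIABLE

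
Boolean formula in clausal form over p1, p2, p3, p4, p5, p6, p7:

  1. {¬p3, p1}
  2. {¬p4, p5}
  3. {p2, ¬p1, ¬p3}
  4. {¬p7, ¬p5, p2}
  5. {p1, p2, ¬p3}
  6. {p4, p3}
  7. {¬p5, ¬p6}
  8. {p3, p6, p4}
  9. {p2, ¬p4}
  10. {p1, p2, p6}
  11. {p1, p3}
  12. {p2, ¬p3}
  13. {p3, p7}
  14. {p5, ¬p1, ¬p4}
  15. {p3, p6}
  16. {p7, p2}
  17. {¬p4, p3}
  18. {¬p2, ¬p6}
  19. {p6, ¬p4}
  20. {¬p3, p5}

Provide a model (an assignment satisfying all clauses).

p1=1, p2=1, p3=1, p4=0, p5=1, p6=0, p7=1

Branch on p1: take p1 = True.
Set p2 = True and propagate.
  then p6 is forced to False.
  then p3 is forced to True.
  then p4 is forced to False.
  then p5 is forced to True.
p7 is now unconstrained; take p7 = True.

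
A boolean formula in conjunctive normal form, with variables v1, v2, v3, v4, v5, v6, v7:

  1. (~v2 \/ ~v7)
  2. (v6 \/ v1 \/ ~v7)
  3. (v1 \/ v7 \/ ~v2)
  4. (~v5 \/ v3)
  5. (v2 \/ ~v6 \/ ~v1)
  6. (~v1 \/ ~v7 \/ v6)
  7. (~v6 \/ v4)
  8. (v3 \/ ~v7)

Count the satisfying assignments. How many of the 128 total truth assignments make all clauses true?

Case analysis on v7 and v1:
  v7=1, v1=1: a clause becomes empty — 0.
  v7=1, v1=0: remaining (v2,v3,v4,v5,v6) ∈ {(0,1,1,0,1); (0,1,1,1,1)} — 2.
  v7=0, v1=1: 15 of the 32 assignments to (v2,v3,v4,v5,v6) work.
  v7=0, v1=0: 9 of the 32 assignments to (v2,v3,v4,v5,v6) work.
Total: 0 + 2 + 15 + 9 = 26.

26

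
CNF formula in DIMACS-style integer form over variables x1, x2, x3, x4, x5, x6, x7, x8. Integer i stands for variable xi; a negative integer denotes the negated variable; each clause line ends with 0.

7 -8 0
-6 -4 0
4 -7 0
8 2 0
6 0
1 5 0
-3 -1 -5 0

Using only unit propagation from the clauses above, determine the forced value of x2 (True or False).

Unit clause (x6) sets x6 = True.
(~x6 \/ ~x4): since x6 = True, the clause reduces to (~x4). x4 = False.
From (x4 \/ ~x7) and x4 = False: x7 = False.
(x7 \/ ~x8) with x7 = False leaves only ~x8, so x8 = False.
(x2 \/ x8): since x8 = False, the clause reduces to (x2). x2 = True.

True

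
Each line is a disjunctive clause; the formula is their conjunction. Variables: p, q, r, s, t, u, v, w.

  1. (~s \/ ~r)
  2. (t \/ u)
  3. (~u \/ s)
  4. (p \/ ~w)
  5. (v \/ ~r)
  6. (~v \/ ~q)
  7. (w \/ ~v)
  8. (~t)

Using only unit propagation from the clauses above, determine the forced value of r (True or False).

Unit clause (~t) sets t = False.
(u \/ t): since t = False, the clause reduces to (u). u = True.
(~u \/ s) with u = True leaves only s, so s = True.
From (~s \/ ~r) and s = True: r = False.

False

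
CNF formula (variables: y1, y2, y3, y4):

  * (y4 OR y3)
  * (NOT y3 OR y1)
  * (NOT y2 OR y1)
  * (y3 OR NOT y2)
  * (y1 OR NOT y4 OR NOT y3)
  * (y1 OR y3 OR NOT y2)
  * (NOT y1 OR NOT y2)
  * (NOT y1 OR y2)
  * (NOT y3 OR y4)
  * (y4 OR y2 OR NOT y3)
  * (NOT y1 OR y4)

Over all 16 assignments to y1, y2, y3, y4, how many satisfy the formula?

The models are:
  y1=F y2=F y3=F y4=T
That's 1 in total.

1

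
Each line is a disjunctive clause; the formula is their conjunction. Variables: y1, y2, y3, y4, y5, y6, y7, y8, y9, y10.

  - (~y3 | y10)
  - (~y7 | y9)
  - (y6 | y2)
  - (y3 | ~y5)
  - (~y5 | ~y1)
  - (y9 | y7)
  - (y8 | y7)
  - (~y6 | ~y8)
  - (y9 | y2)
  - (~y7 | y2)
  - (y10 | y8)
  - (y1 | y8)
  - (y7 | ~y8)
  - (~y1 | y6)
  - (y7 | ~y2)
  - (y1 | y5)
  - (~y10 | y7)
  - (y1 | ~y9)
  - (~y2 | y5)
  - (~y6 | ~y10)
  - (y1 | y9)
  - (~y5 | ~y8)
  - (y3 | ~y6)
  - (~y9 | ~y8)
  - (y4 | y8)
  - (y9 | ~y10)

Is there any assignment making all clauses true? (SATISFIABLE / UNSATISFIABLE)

y8 = True:
  propagation gives y6=False, y2=True, y7=True, y9=True; an empty clause results — contradiction.
y8 = False:
  propagation gives y7=True, y9=True, y2=True, y10=True; an empty clause results — contradiction.
Every branch closes, so no satisfying assignment exists.

UNSATISFIABLE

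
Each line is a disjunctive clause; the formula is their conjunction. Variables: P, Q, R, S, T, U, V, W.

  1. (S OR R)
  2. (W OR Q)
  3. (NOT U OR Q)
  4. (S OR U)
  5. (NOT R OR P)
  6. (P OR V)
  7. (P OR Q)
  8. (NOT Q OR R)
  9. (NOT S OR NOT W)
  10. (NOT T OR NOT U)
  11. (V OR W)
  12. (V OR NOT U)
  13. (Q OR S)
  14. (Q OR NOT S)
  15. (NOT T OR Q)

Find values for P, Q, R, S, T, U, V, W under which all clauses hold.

P=1, Q=1, R=1, S=0, T=0, U=1, V=1, W=1

P occurs only positively in the remaining clauses — set P = True.
Pure literal: T appears only negated; assign T = False.
Try Q = True.
  then R is forced to True.
Branch on S: take S = False.
  then U is forced to True.
  then V is forced to True.
W is now unconstrained; take W = True.
Every clause has at least one true literal under this assignment.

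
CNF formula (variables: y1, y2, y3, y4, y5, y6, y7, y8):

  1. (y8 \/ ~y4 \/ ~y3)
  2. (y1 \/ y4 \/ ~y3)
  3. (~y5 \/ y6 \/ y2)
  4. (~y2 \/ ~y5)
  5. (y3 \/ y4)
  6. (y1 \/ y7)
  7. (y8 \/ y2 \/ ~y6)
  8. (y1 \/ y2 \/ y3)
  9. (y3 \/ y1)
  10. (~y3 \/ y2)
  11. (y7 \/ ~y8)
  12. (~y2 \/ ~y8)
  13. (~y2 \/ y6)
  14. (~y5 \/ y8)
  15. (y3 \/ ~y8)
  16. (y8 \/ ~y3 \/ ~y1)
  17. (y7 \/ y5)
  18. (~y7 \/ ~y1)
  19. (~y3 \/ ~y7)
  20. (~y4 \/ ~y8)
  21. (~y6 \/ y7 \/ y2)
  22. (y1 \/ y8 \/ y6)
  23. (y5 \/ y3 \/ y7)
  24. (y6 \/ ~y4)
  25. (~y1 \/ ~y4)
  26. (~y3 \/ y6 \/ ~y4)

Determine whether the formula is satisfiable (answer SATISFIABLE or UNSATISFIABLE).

y3 = True:
  propagation gives y2=True, y5=False, y8=False, y4=False; an empty clause results — contradiction.
y3 = False:
  propagation gives y4=True, y1=True; an empty clause results — contradiction.
Every branch closes, so no satisfying assignment exists.

UNSATISFIABLE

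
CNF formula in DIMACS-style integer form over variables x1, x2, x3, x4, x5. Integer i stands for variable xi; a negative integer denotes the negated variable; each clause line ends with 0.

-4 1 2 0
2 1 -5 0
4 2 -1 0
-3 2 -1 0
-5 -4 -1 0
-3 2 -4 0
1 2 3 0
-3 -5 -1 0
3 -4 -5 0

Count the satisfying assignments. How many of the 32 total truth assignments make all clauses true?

14

Case analysis on x1 and x2:
  x1=1, x2=1: 5 of the 8 assignments to (x3,x4,x5) work.
  x1=1, x2=0: remaining (x3,x4,x5) ∈ {(0,1,0)} — 1.
  x1=0, x2=1: 7 of the 8 assignments to (x3,x4,x5) work.
  x1=0, x2=0: remaining (x3,x4,x5) ∈ {(1,0,0)} — 1.
Total: 5 + 1 + 7 + 1 = 14.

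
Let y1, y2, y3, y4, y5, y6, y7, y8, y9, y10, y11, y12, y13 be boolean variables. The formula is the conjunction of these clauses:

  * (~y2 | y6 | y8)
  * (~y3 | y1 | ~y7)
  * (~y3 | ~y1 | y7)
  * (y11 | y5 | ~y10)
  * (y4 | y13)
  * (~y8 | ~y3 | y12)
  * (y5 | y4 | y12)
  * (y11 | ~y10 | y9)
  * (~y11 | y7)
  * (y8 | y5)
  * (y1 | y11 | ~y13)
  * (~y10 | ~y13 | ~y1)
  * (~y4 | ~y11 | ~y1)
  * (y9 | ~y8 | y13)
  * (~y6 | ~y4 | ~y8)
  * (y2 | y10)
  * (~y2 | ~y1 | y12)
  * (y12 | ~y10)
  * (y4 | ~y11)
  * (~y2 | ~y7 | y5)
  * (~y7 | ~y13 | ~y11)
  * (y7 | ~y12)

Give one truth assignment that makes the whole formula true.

y1 = False, y2 = True, y3 = False, y4 = True, y5 = True, y6 = True, y7 = True, y8 = False, y9 = False, y10 = False, y11 = True, y12 = True, y13 = False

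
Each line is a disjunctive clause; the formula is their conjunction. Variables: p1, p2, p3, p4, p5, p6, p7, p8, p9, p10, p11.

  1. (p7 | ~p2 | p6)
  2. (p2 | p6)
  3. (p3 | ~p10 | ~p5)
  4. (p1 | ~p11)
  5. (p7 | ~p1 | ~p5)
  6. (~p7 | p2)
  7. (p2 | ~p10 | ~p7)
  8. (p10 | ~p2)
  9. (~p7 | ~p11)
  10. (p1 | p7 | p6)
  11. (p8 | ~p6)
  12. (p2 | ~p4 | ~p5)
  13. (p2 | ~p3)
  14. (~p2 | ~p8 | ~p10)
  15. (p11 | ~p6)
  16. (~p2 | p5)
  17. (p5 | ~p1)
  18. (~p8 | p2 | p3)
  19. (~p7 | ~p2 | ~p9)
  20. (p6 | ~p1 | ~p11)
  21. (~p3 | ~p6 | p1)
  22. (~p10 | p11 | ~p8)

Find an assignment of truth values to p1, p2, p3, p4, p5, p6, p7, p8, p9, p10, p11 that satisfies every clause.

p1=F, p2=T, p3=T, p4=T, p5=T, p6=F, p7=T, p8=F, p9=F, p10=T, p11=F

Pure literal: p9 appears only negated; assign p9 = False.
Try p1 = False.
  then p11 is forced to False.
  then p6 is forced to False.
  then p2 is forced to True.
  then p7 is forced to True.
  then p10 is forced to True.
  then p8 is forced to False.
  then p5 is forced to True.
  then p3 is forced to True.
p4 is now unconstrained; take p4 = True.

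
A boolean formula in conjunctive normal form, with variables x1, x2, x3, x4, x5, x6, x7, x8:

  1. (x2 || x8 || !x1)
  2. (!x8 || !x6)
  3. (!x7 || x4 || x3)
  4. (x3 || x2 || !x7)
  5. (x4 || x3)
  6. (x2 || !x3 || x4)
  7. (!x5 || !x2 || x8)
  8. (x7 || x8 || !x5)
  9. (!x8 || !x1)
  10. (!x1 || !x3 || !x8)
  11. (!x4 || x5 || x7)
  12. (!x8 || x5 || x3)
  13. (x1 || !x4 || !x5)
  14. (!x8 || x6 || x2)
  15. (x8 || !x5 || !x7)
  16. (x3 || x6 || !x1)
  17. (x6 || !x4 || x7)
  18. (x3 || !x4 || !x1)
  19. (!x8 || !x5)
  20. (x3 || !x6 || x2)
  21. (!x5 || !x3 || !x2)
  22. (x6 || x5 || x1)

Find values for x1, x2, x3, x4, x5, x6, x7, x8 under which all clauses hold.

x1=True, x2=True, x3=True, x4=False, x5=False, x6=False, x7=False, x8=False

Check each clause:
  1. (x8 || !x1 || x2) — x2 is true.
  2. (!x6 || !x8) — !x8 is true.
  3. (x4 || !x7 || x3) — !x7 is true.
  4. (x3 || x2 || !x7) — !x7 is true.
  5. (x4 || x3) — x3 is true.
  6. (x4 || x2 || !x3) — x2 is true.
  7. (x8 || !x5 || !x2) — !x5 is true.
  8. (x7 || !x5 || x8) — !x5 is true.
  9. (!x1 || !x8) — !x8 is true.
  10. (!x1 || !x3 || !x8) — !x8 is true.
  11. (!x4 || x7 || x5) — !x4 is true.
  12. (x3 || !x8 || x5) — !x8 is true.
  13. (x1 || !x5 || !x4) — x1 is true.
  14. (x2 || x6 || !x8) — !x8 is true.
  15. (x8 || !x5 || !x7) — !x7 is true.
  16. (!x1 || x6 || x3) — x3 is true.
  17. (!x4 || x6 || x7) — !x4 is true.
  18. (!x4 || x3 || !x1) — x3 is true.
  19. (!x5 || !x8) — !x8 is true.
  20. (x2 || !x6 || x3) — !x6 is true.
  21. (!x5 || !x3 || !x2) — !x5 is true.
  22. (x6 || x5 || x1) — x1 is true.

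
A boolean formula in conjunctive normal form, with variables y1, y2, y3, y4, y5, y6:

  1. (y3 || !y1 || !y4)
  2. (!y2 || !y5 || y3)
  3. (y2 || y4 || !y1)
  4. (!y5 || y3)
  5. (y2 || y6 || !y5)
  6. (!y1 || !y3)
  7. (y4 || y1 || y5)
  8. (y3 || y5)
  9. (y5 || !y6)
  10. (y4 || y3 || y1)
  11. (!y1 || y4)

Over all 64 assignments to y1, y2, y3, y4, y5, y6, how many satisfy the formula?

8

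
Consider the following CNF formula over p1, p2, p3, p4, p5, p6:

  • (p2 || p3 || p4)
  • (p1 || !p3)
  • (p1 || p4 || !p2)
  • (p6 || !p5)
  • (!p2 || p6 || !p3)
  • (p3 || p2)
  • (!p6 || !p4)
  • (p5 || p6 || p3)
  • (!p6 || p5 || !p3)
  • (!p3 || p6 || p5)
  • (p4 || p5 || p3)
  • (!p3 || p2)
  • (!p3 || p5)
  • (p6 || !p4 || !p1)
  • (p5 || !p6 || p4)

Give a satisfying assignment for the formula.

p1=True  p2=True  p3=False  p4=False  p5=True  p6=True

Check each clause:
  1. (p2 || p3 || p4) — p2 is true.
  2. (!p3 || p1) — p1 is true.
  3. (p4 || p1 || !p2) — p1 is true.
  4. (!p5 || p6) — p6 is true.
  5. (!p3 || p6 || !p2) — !p3 is true.
  6. (p3 || p2) — p2 is true.
  7. (!p6 || !p4) — !p4 is true.
  8. (p3 || p6 || p5) — p5 is true.
  9. (p5 || !p6 || !p3) — p5 is true.
  10. (p6 || p5 || !p3) — p5 is true.
  11. (p3 || p5 || p4) — p5 is true.
  12. (!p3 || p2) — p2 is true.
  13. (p5 || !p3) — !p3 is true.
  14. (!p4 || p6 || !p1) — !p4 is true.
  15. (p4 || !p6 || p5) — p5 is true.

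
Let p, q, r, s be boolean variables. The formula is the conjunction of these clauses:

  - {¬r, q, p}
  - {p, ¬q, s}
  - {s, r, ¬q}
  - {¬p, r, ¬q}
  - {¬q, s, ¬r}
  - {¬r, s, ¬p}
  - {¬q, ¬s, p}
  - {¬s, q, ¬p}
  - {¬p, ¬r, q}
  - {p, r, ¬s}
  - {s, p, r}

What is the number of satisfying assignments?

2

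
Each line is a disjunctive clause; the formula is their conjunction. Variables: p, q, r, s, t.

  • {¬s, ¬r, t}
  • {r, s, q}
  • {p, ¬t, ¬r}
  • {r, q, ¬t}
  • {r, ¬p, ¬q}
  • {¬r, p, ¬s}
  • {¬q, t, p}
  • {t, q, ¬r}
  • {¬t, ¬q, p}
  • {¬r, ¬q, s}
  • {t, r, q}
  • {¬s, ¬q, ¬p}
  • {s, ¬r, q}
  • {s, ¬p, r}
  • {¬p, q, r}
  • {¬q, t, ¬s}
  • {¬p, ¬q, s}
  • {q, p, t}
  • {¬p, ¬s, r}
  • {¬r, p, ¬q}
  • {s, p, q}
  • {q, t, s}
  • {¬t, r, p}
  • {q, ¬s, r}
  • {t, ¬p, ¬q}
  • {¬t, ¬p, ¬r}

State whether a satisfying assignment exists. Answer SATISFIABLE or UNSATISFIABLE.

UNSATISFIABLE

q = True:
  p = True:
    propagation gives r=True, s=True; an empty clause results — contradiction.
  p = False:
    propagation gives t=True; an empty clause results — contradiction.
q = False:
  r = True:
    propagation gives t=True, p=True; an empty clause results — contradiction.
  r = False:
    propagation gives s=True; an empty clause results — contradiction.
Every branch closes, so no satisfying assignment exists.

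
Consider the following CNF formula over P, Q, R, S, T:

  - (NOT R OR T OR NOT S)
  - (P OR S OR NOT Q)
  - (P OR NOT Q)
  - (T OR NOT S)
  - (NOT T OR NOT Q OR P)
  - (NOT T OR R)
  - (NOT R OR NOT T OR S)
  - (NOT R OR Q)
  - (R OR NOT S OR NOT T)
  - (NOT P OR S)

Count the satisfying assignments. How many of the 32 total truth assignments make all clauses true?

2

The models are:
  P=0 Q=0 R=0 S=0 T=0
  P=1 Q=1 R=1 S=1 T=1
That's 2 in total.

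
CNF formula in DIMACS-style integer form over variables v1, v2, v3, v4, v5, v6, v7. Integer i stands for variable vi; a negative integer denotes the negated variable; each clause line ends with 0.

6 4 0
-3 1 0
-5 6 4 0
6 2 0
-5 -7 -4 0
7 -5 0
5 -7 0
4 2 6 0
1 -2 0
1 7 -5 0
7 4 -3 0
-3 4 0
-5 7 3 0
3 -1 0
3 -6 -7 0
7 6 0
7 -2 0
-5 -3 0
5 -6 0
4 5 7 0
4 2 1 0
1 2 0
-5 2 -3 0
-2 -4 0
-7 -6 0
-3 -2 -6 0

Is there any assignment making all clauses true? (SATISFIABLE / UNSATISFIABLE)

UNSATISFIABLE

v7 = True:
  propagation gives v5=True, v4=False, v6=True; an empty clause results — contradiction.
v7 = False:
  propagation gives v5=False, v6=True; an empty clause results — contradiction.
Every branch closes, so no satisfying assignment exists.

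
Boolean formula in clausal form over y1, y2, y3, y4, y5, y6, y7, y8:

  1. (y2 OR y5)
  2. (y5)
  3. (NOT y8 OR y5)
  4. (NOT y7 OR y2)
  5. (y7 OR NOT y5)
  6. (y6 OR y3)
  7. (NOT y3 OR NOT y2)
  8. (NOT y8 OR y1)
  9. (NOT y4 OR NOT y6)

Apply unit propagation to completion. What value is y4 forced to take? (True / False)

False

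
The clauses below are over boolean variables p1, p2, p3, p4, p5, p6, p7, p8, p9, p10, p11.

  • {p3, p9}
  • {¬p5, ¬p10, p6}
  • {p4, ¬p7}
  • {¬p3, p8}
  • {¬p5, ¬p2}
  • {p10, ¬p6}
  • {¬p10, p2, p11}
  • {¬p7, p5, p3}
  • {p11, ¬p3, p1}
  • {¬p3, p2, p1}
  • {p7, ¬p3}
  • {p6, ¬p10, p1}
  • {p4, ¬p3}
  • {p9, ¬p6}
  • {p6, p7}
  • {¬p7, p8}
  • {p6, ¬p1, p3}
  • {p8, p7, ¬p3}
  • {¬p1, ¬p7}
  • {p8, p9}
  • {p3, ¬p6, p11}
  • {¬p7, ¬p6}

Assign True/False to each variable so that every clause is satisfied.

p1=F, p2=F, p3=F, p4=T, p5=T, p6=F, p7=T, p8=T, p9=T, p10=F, p11=F

p4 occurs only positively in the remaining clauses — set p4 = True.
Pure literal: p8 appears only positively; assign p8 = True.
Branch on p1: take p1 = False.
For the remaining variables, p2 = False, p3 = False, p5 = True, p6 = False, p7 = True, p9 = True, p10 = False, p11 = False works.
Check each clause:
  1. {p3, p9} — p9 is true.
  2. {¬p10, ¬p5, p6} — ¬p10 is true.
  3. {¬p7, p4} — p4 is true.
  4. {¬p3, p8} — p8 is true.
  5. {¬p2, ¬p5} — ¬p2 is true.
  6. {¬p6, p10} — ¬p6 is true.
  7. {p2, ¬p10, p11} — ¬p10 is true.
  8. {p5, p3, ¬p7} — p5 is true.
  9. {¬p3, p1, p11} — ¬p3 is true.
  10. {p1, ¬p3, p2} — ¬p3 is true.
  11. {¬p3, p7} — ¬p3 is true.
  12. {p6, p1, ¬p10} — ¬p10 is true.
  13. {¬p3, p4} — p4 is true.
  14. {p9, ¬p6} — p9 is true.
  15. {p7, p6} — p7 is true.
  16. {p8, ¬p7} — p8 is true.
  17. {p6, ¬p1, p3} — ¬p1 is true.
  18. {p8, ¬p3, p7} — p8 is true.
  19. {¬p1, ¬p7} — ¬p1 is true.
  20. {p9, p8} — p8 is true.
  21. {p3, p11, ¬p6} — ¬p6 is true.
  22. {¬p7, ¬p6} — ¬p6 is true.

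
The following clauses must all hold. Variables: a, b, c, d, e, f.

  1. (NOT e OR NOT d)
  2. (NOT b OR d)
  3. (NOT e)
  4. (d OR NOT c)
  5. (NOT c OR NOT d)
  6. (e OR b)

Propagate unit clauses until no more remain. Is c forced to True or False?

(NOT e) stands alone — e = False.
(b OR e): since e = False, the clause reduces to (b). b = True.
(NOT b OR d): since b = True, the clause reduces to (d). d = True.
In (NOT d OR NOT c), NOT d is now false; NOT c must hold, so c = False.

False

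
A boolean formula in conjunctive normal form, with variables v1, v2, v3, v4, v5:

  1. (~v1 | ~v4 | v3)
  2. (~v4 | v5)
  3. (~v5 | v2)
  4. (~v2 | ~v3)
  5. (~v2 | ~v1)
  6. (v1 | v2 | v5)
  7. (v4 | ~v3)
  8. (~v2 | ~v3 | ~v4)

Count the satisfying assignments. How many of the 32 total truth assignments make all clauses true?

The models are:
  v1=F v2=T v3=F v4=F v5=F
  v1=F v2=T v3=F v4=F v5=T
  v1=F v2=T v3=F v4=T v5=T
  v1=T v2=F v3=F v4=F v5=F
Count: 4.

4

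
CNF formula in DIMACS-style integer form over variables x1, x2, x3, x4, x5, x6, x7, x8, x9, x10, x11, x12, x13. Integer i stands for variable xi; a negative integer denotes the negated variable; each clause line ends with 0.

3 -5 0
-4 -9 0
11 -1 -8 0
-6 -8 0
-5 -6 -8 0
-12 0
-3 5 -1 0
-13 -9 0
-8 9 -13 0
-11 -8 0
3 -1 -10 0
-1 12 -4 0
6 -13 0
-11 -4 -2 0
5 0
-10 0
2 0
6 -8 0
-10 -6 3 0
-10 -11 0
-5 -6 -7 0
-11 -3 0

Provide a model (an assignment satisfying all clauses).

Unit propagation: (¬x12) forces x12 = False.
(x5) is a unit clause, so x5 = True.
(x3) is a unit clause, so x3 = True.
The clause (¬x10) is unit: x10 must be False.
The clause (x2) is unit: x2 must be True.
Unit propagation: (¬x11) forces x11 = False.
x1 occurs only negated in the remaining clauses — set x1 = False.
Pure literal: x7 appears only negated; assign x7 = False.
Branch on x4: take x4 = True.
  then x9 is forced to False.
Try x6 = False.
  then x13 is forced to False.
  then x8 is forced to False.

x1 = F, x2 = T, x3 = T, x4 = T, x5 = T, x6 = F, x7 = F, x8 = F, x9 = F, x10 = F, x11 = F, x12 = F, x13 = F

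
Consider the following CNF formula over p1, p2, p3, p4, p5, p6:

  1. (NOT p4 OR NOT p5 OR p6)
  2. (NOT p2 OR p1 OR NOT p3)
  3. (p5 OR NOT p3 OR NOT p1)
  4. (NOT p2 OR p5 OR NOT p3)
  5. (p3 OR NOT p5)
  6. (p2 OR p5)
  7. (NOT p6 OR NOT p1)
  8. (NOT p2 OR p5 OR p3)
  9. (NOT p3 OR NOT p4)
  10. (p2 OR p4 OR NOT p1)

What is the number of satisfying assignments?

3

Satisfying assignments:
  p1=0 p2=0 p3=1 p4=0 p5=1 p6=0
  p1=0 p2=0 p3=1 p4=0 p5=1 p6=1
  p1=1 p2=1 p3=1 p4=0 p5=1 p6=0
That's 3 in total.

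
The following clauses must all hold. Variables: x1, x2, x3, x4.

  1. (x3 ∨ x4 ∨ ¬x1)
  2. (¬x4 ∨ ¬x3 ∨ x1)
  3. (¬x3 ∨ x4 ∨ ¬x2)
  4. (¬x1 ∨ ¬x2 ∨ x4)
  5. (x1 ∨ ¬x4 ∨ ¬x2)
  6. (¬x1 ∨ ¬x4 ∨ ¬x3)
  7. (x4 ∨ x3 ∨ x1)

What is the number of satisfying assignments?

5

Satisfying assignments:
  x1=0 x2=0 x3=0 x4=1
  x1=0 x2=0 x3=1 x4=0
  x1=1 x2=0 x3=0 x4=1
  x1=1 x2=0 x3=1 x4=0
  x1=1 x2=1 x3=0 x4=1
Count: 5.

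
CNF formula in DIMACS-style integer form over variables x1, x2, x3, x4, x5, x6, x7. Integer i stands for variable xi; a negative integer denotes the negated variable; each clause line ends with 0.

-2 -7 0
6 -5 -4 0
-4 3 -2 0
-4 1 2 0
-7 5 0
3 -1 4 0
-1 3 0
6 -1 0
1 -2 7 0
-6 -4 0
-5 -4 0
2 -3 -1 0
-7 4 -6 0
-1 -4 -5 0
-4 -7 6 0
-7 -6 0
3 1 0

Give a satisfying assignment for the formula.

x1 = False, x2 = False, x3 = True, x4 = False, x5 = True, x6 = False, x7 = False

Check each clause:
  1. (NOT x2 OR NOT x7) — NOT x7 is true.
  2. (NOT x5 OR x6 OR NOT x4) — NOT x4 is true.
  3. (x3 OR NOT x4 OR NOT x2) — x3 is true.
  4. (x1 OR x2 OR NOT x4) — NOT x4 is true.
  5. (x5 OR NOT x7) — NOT x7 is true.
  6. (x3 OR NOT x1 OR x4) — x3 is true.
  7. (x3 OR NOT x1) — x3 is true.
  8. (NOT x1 OR x6) — NOT x1 is true.
  9. (NOT x2 OR x1 OR x7) — NOT x2 is true.
  10. (NOT x4 OR NOT x6) — NOT x6 is true.
  11. (NOT x4 OR NOT x5) — NOT x4 is true.
  12. (x2 OR NOT x3 OR NOT x1) — NOT x1 is true.
  13. (x4 OR NOT x6 OR NOT x7) — NOT x7 is true.
  14. (NOT x1 OR NOT x4 OR NOT x5) — NOT x4 is true.
  15. (x6 OR NOT x7 OR NOT x4) — NOT x7 is true.
  16. (NOT x7 OR NOT x6) — NOT x7 is true.
  17. (x3 OR x1) — x3 is true.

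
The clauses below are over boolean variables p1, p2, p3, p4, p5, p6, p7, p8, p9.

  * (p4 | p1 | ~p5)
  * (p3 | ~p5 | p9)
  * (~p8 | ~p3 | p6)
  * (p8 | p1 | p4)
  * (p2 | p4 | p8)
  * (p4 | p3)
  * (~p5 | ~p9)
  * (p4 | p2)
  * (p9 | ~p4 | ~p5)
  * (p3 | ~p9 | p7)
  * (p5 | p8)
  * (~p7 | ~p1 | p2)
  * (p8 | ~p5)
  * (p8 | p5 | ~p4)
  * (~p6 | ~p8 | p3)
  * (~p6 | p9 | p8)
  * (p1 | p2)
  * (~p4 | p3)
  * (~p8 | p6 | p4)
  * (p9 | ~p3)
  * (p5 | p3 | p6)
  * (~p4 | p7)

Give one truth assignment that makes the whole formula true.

p2 occurs only positively in the remaining clauses — set p2 = True.
Try p1 = False.
For the remaining variables, p3 = True, p4 = True, p5 = False, p6 = True, p7 = True, p8 = True, p9 = True works.

p1 = 0, p2 = 1, p3 = 1, p4 = 1, p5 = 0, p6 = 1, p7 = 1, p8 = 1, p9 = 1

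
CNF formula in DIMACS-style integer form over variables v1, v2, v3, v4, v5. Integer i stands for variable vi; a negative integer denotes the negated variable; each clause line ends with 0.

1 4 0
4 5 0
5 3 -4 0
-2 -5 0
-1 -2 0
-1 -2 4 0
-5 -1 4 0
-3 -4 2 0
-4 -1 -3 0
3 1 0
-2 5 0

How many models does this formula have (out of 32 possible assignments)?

1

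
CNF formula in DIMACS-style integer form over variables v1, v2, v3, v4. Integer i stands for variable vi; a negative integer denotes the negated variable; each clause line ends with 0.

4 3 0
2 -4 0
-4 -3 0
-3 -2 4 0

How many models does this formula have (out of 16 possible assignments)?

Satisfying assignments:
  v1=0 v2=0 v3=1 v4=0
  v1=0 v2=1 v3=0 v4=1
  v1=1 v2=0 v3=1 v4=0
  v1=1 v2=1 v3=0 v4=1
Count: 4.

4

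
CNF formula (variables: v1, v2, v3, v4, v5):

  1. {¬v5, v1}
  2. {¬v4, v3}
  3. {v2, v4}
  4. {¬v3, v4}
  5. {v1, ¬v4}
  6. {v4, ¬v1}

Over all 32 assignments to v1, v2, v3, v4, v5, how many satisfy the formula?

Satisfying assignments:
  v1=0 v2=1 v3=0 v4=0 v5=0
  v1=1 v2=0 v3=1 v4=1 v5=0
  v1=1 v2=0 v3=1 v4=1 v5=1
  v1=1 v2=1 v3=1 v4=1 v5=0
  v1=1 v2=1 v3=1 v4=1 v5=1
That's 5 in total.

5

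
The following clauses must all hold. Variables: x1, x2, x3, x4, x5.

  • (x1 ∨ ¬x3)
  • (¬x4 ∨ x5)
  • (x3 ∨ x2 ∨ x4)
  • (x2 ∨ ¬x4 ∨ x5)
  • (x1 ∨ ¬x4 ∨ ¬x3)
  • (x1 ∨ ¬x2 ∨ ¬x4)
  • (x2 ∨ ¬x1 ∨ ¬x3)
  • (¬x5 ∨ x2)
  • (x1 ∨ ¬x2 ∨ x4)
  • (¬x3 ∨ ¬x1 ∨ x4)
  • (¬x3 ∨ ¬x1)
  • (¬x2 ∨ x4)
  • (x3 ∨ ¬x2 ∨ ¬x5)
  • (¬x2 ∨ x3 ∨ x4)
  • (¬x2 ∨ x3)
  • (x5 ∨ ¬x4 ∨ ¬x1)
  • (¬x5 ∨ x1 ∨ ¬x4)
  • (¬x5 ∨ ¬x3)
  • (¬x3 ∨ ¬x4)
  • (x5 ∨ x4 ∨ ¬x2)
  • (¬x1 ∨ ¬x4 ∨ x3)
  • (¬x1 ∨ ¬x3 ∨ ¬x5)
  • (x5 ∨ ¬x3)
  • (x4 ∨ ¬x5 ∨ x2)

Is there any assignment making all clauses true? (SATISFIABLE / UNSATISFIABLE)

x4 = True:
  propagation gives x5=True, x2=True, x1=True, x3=False; an empty clause results — contradiction.
x4 = False:
  propagation gives x2=False, x3=True, x1=True; an empty clause results — contradiction.
Every branch closes, so no satisfying assignment exists.

UNSATISFIABLE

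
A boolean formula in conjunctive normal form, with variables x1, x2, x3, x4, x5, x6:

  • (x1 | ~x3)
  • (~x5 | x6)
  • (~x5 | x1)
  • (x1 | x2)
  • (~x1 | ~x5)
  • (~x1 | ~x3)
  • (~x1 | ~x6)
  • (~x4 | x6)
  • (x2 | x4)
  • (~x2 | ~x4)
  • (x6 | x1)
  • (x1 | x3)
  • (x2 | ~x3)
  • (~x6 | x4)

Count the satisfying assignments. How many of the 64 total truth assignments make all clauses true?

1

The models are:
  x1=T x2=T x3=F x4=F x5=F x6=F
That's 1 in total.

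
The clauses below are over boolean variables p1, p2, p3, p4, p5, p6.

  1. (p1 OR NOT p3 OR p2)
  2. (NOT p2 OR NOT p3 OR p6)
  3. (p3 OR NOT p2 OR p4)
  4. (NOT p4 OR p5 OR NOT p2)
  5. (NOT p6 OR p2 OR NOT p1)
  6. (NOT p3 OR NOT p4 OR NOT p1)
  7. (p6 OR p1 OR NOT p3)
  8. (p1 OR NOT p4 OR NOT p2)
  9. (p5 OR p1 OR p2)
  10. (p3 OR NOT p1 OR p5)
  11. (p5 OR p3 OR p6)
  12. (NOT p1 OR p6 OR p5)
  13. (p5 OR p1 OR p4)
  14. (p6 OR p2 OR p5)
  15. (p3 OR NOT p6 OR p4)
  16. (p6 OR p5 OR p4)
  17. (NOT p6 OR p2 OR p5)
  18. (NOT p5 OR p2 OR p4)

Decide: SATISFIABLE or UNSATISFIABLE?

SATISFIABLE

Branch on p1: take p1 = True.
For the remaining variables, p2 = False, p3 = False, p4 = True, p5 = True, p6 = False works.
Every clause has at least one true literal under this assignment.
So p1 = T, p2 = F, p3 = F, p4 = T, p5 = T, p6 = F is a satisfying assignment.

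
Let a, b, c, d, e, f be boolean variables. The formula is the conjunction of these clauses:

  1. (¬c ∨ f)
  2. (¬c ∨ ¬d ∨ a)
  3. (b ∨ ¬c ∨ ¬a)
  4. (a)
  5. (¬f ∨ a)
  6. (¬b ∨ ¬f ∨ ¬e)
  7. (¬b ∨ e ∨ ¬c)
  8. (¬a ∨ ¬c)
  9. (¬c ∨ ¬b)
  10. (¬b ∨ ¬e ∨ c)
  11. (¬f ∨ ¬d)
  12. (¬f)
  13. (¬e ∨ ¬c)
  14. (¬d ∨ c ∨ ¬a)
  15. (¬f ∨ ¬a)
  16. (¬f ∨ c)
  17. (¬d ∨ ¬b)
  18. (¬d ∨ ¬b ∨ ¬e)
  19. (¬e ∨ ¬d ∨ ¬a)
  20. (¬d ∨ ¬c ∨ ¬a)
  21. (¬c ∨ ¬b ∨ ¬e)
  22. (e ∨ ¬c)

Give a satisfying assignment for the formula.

a=T  b=T  c=F  d=F  e=F  f=F

(a) is a unit clause, so a = True.
The clause (¬c) is unit: c must be False.
Unit propagation: (¬f) forces f = False.
(¬d) is a unit clause, so d = False.
Pure literal: e appears only negated; assign e = False.
b is now unconstrained; take b = True.
Check each clause:
  1. (¬c ∨ f) — ¬c is true.
  2. (¬c ∨ ¬d ∨ a) — a is true.
  3. (¬a ∨ ¬c ∨ b) — b is true.
  4. (a) — a is true.
  5. (¬f ∨ a) — a is true.
  6. (¬f ∨ ¬e ∨ ¬b) — ¬f is true.
  7. (¬c ∨ ¬b ∨ e) — ¬c is true.
  8. (¬a ∨ ¬c) — ¬c is true.
  9. (¬c ∨ ¬b) — ¬c is true.
  10. (¬b ∨ c ∨ ¬e) — ¬e is true.
  11. (¬f ∨ ¬d) — ¬f is true.
  12. (¬f) — ¬f is true.
  13. (¬c ∨ ¬e) — ¬e is true.
  14. (¬d ∨ ¬a ∨ c) — ¬d is true.
  15. (¬a ∨ ¬f) — ¬f is true.
  16. (c ∨ ¬f) — ¬f is true.
  17. (¬d ∨ ¬b) — ¬d is true.
  18. (¬e ∨ ¬b ∨ ¬d) — ¬e is true.
  19. (¬d ∨ ¬e ∨ ¬a) — ¬e is true.
  20. (¬a ∨ ¬c ∨ ¬d) — ¬d is true.
  21. (¬b ∨ ¬c ∨ ¬e) — ¬e is true.
  22. (e ∨ ¬c) — ¬c is true.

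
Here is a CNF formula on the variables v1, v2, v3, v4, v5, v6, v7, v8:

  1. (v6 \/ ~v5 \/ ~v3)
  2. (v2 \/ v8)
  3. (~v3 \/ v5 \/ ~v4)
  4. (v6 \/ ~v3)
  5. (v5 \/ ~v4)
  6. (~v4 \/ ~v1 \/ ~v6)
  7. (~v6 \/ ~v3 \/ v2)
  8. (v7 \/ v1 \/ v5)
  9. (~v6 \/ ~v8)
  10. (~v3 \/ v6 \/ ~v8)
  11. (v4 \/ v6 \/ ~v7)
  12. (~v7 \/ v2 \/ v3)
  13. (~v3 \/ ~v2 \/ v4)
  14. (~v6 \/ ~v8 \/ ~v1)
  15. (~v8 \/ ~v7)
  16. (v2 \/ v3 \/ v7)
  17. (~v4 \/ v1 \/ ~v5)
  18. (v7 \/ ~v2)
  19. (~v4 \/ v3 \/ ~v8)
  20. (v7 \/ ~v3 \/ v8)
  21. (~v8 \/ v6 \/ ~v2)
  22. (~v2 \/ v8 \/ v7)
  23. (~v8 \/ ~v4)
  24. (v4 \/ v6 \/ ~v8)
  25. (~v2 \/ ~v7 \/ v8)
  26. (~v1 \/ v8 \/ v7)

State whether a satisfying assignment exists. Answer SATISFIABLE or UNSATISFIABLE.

v8 = True:
  propagation gives v6=False, v3=False, v7=False, v2=True; an empty clause results — contradiction.
v8 = False:
  propagation gives v2=True, v7=True; an empty clause results — contradiction.
Every branch closes, so no satisfying assignment exists.

UNSATISFIABLE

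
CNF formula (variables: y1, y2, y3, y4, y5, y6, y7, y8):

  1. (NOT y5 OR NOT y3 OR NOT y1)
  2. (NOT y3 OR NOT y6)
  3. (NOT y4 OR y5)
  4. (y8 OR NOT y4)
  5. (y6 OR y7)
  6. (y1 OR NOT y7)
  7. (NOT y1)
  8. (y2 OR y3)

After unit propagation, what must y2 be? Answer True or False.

Unit clause (NOT y1) sets y1 = False.
In (y1 OR NOT y7), y1 is now false; NOT y7 must hold, so y7 = False.
From (y7 OR y6) and y7 = False: y6 = True.
From (NOT y6 OR NOT y3) and y6 = True: y3 = False.
(y2 OR y3): since y3 = False, the clause reduces to (y2). y2 = True.

True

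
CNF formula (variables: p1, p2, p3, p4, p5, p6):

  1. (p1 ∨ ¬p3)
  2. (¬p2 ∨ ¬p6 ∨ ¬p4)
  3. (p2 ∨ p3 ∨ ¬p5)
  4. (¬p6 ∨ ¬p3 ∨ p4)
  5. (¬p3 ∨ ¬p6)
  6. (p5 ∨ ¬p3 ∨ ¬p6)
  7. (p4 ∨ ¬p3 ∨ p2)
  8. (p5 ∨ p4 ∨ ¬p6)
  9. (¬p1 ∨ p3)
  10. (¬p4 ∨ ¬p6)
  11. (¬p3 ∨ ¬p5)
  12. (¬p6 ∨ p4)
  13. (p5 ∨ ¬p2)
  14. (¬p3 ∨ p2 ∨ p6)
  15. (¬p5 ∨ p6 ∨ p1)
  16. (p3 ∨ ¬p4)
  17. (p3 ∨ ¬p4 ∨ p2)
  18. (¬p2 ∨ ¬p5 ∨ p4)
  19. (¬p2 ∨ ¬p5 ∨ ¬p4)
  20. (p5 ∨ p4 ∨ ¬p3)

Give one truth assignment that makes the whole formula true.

Set p1 = False and propagate.
  then p3 is forced to False.
  then p4 is forced to False.
  then p6 is forced to False.
  then p5 is forced to False.
  then p2 is forced to False.
Every clause has at least one true literal under this assignment.

p1=False, p2=False, p3=False, p4=False, p5=False, p6=False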